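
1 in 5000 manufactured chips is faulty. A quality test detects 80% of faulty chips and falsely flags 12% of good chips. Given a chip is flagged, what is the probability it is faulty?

Let D = the rare event, + = positive/flagged.
P(D) = 1/5000
P(+|D) = 80/100 = 4/5
P(+|D') = 12/100 = 3/25
P(+) = P(+|D)P(D) + P(+|D')P(D')
     = \frac{4}{5} × \frac{1}{5000} + \frac{3}{25} × \frac{4999}{5000}
     = \frac{15017}{125000}
P(D|+) = P(+|D)P(D)/P(+) = \frac{20}{15017}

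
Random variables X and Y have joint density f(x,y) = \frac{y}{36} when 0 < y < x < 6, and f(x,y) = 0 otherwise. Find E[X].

f_X(x) = ∫_0^x \frac{y}{36} dy = \frac{x^{2}}{72}
E[X] = ∫_0^6 x × (\frac{x^{2}}{72}) dx = \frac{9}{2}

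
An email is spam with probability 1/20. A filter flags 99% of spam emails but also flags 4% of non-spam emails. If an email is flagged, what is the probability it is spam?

Let D = the rare event, + = positive/flagged.
P(D) = 1/20
P(+|D) = 99/100
P(+|D') = 4/100 = 1/25
P(+) = P(+|D)P(D) + P(+|D')P(D')
     = \frac{99}{100} × \frac{1}{20} + \frac{1}{25} × \frac{19}{20}
     = \frac{7}{80}
P(D|+) = P(+|D)P(D)/P(+) = \frac{99}{175}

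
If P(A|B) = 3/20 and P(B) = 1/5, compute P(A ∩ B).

By definition, P(A|B) = P(A ∩ B) / P(B)
So P(A ∩ B) = P(A|B) × P(B)
= 3/20 × 1/5
= 3/100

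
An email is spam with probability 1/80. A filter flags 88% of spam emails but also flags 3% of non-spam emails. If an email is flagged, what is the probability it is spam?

Let D = the rare event, + = positive/flagged.
P(D) = 1/80
P(+|D) = 88/100 = 22/25
P(+|D') = 3/100
P(+) = P(+|D)P(D) + P(+|D')P(D')
     = \frac{22}{25} × \frac{1}{80} + \frac{3}{100} × \frac{79}{80}
     = \frac{13}{320}
P(D|+) = P(+|D)P(D)/P(+) = \frac{88}{325}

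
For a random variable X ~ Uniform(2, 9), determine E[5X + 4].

For X ~ Uniform(2, 9):
E[X] = \frac{11}{2}
E[5X + 4] = 5 × E[X] + 4 = \frac{63}{2}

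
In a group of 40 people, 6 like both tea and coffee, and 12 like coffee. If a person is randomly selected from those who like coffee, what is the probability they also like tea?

P(A ∩ B) = 6/40 = 3/20
P(B) = 12/40 = 3/10
P(A|B) = P(A ∩ B) / P(B) = (3/20) / (3/10) = 1/2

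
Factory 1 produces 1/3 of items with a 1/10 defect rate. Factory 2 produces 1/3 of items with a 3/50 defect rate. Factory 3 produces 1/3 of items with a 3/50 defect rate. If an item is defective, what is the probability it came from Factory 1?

Using Bayes' theorem:
P(F1) = 1/3, P(D|F1) = 1/10
P(F2) = 1/3, P(D|F2) = 3/50
P(F3) = 1/3, P(D|F3) = 3/50
P(D) = P(D|F1)P(F1) + P(D|F2)P(F2) + P(D|F3)P(F3)
     = \frac{11}{150}
P(F1|D) = P(D|F1)P(F1) / P(D)
= \frac{5}{11}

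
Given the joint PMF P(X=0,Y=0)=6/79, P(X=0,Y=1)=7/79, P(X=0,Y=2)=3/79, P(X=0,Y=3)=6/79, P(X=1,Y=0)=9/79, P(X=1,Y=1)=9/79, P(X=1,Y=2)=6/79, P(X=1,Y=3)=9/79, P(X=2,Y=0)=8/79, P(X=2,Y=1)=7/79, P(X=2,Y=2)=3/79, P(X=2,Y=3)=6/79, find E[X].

First find marginal of X:
P(X=0) = 22/79
P(X=1) = 33/79
P(X=2) = 24/79
E[X] = 0 × 22/79 + 1 × 33/79 + 2 × 24/79 = 81/79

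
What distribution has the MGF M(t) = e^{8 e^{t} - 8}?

The MGF M(t) = e^{8 e^{t} - 8} is the standard form for the Poisson distribution.
Comparing with the known MGF formula identifies: Poisson(λ=8)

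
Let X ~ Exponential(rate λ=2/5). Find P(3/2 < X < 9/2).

P(3/2 < X < 9/2) = ∫_{3/2}^{9/2} f(x) dx
where f(x) = \frac{2 e^{- \frac{2 x}{5}}}{5}
= - \frac{1 - e^{\frac{6}{5}}}{e^{\frac{9}{5}}}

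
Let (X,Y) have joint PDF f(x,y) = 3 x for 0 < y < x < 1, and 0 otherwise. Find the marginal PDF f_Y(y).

f_Y(y) = ∫_y^1 3 x dx = \frac{3}{2} - \frac{3 y^{2}}{2}
for 0 < y < 1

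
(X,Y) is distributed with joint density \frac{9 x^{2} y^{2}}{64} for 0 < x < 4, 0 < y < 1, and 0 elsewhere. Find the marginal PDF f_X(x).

f_X(x) = ∫_0^1 f(x,y) dy
= ∫_0^1 \frac{9 x^{2} y^{2}}{64} dy
= \frac{3 x^{2}}{64} for 0 < x < 4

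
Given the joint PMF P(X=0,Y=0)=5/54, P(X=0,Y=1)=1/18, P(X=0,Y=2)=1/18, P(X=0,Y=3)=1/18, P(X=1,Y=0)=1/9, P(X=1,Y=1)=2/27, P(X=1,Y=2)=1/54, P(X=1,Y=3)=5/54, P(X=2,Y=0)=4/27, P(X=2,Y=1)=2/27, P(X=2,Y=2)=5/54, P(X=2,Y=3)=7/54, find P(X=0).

P(X=0) = P(X=0,Y=0) + P(X=0,Y=1) + P(X=0,Y=2) + P(X=0,Y=3)
= 5/54 + 1/18 + 1/18 + 1/18
= 7/27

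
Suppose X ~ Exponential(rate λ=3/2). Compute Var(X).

For X ~ Exponential(rate λ=3/2):
Var(X) = \frac{4}{9}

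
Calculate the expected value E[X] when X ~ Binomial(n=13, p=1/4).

For X ~ Binomial(n=13, p=1/4), the expected value is:
E[X] = \frac{13}{4}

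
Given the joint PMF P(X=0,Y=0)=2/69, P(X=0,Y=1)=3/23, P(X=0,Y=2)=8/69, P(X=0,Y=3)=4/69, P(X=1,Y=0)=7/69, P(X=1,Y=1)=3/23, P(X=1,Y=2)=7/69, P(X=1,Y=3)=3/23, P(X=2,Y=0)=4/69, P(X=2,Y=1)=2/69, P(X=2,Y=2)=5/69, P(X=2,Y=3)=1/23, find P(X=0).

P(X=0) = P(X=0,Y=0) + P(X=0,Y=1) + P(X=0,Y=2) + P(X=0,Y=3)
= 2/69 + 3/23 + 8/69 + 4/69
= 1/3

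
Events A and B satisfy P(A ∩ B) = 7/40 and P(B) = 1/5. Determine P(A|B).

P(A|B) = P(A ∩ B) / P(B)
= (7/40) / (1/5)
= 7/8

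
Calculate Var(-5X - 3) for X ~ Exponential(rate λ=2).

For X ~ Exponential(rate λ=2):
Var(X) = \frac{1}{4}
Var(-5X - 3) = (-5)² × Var(X) = 25 × \frac{1}{4} = \frac{25}{4}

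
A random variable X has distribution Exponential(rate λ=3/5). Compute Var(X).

For X ~ Exponential(rate λ=3/5):
Var(X) = \frac{25}{9}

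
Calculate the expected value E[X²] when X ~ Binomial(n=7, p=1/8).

Using the identity E[X²] = Var(X) + (E[X])²:
E[X] = \frac{7}{8}
Var(X) = \frac{49}{64}
E[X²] = \frac{49}{64} + (\frac{7}{8})²
= \frac{49}{32}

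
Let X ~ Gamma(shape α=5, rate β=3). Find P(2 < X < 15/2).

P(2 < X < 15/2) = ∫_{2}^{15/2} f(x) dx
where f(x) = \frac{81 x^{4} e^{- 3 x}}{8}
= - \frac{1645283}{128 e^{\frac{45}{2}}} + \frac{115}{e^{6}}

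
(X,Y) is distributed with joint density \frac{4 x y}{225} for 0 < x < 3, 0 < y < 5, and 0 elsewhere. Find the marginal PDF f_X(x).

f_X(x) = ∫_0^5 f(x,y) dy
= ∫_0^5 \frac{4 x y}{225} dy
= \frac{2 x}{9} for 0 < x < 3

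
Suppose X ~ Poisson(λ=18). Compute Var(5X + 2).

For X ~ Poisson(λ=18):
Var(X) = 18
Var(5X + 2) = (5)² × Var(X) = 25 × 18 = 450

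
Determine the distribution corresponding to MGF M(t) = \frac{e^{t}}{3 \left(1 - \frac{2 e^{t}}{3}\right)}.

The MGF M(t) = \frac{e^{t}}{3 \left(1 - \frac{2 e^{t}}{3}\right)} is the standard form for the Geometric distribution.
Comparing with the known MGF formula identifies: Geometric(p=1/3), X = trial number of first success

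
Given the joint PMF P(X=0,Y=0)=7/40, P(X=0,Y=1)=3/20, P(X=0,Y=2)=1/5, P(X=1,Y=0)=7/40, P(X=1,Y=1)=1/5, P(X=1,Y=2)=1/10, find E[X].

First find marginal of X:
P(X=0) = 21/40
P(X=1) = 19/40
E[X] = 0 × 21/40 + 1 × 19/40 = 19/40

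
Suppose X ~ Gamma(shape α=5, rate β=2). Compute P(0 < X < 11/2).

P(0 < X < 11/2) = ∫_{0}^{11/2} f(x) dx
where f(x) = \frac{4 x^{4} e^{- 2 x}}{3}
= 1 - \frac{7235}{8 e^{11}}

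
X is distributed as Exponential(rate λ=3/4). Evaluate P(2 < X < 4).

P(2 < X < 4) = ∫_{2}^{4} f(x) dx
where f(x) = \frac{3 e^{- \frac{3 x}{4}}}{4}
= - \frac{1}{e^{3}} + e^{- \frac{3}{2}}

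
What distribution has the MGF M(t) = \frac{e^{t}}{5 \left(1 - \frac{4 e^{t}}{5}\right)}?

The MGF M(t) = \frac{e^{t}}{5 \left(1 - \frac{4 e^{t}}{5}\right)} is the standard form for the Geometric distribution.
Comparing with the known MGF formula identifies: Geometric(p=1/5), X = trial number of first success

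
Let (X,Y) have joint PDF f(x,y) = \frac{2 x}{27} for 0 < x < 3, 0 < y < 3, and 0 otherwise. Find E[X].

f_X(x) = ∫_0^3 \frac{2 x}{27} dy = \frac{2 x}{9}
E[X] = ∫_0^3 x × (\frac{2 x}{9}) dx = 2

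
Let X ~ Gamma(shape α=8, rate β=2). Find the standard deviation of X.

For X ~ Gamma(shape α=8, rate β=2):
Var(X) = 2
SD(X) = √(Var(X)) = √(2) = \sqrt{2}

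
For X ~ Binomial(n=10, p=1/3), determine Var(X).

For X ~ Binomial(n=10, p=1/3):
Var(X) = \frac{20}{9}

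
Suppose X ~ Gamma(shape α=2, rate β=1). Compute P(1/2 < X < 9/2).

P(1/2 < X < 9/2) = ∫_{1/2}^{9/2} f(x) dx
where f(x) = x e^{- x}
= \frac{-11 + 3 e^{4}}{2 e^{\frac{9}{2}}}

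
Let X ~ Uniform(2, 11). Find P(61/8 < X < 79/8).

P(61/8 < X < 79/8) = ∫_{61/8}^{79/8} f(x) dx
where f(x) = \frac{1}{9}
= \frac{1}{4}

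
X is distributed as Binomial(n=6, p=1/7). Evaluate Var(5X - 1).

For X ~ Binomial(n=6, p=1/7):
Var(X) = \frac{36}{49}
Var(5X - 1) = (5)² × Var(X) = 25 × \frac{36}{49} = \frac{900}{49}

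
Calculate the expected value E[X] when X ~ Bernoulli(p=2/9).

For X ~ Bernoulli(p=2/9), the expected value is:
E[X] = \frac{2}{9}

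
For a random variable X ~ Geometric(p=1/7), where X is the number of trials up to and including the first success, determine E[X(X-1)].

E[X(X-1)] = E[X² - X] = E[X²] - E[X]
E[X] = 7
E[X²] = Var(X) + (E[X])² = 42 + (7)² = 91
E[X(X-1)] = 91 - 7 = 84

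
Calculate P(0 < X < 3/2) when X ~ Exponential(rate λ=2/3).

P(0 < X < 3/2) = ∫_{0}^{3/2} f(x) dx
where f(x) = \frac{2 e^{- \frac{2 x}{3}}}{3}
= 1 - e^{-1}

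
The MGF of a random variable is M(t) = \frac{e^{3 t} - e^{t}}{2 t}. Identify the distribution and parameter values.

The MGF M(t) = \frac{e^{3 t} - e^{t}}{2 t} is the standard form for the Uniform distribution.
Comparing with the known MGF formula identifies: Uniform(1, 3)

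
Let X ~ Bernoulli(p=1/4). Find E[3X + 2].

For X ~ Bernoulli(p=1/4):
E[X] = \frac{1}{4}
E[3X + 2] = 3 × E[X] + 2 = \frac{11}{4}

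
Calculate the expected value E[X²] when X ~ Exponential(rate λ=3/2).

Using the identity E[X²] = Var(X) + (E[X])²:
E[X] = \frac{2}{3}
Var(X) = \frac{4}{9}
E[X²] = \frac{4}{9} + (\frac{2}{3})²
= \frac{8}{9}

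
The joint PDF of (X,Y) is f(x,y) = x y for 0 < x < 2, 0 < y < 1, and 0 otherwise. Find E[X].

f_X(x) = ∫_0^1 x y dy = \frac{x}{2}
E[X] = ∫_0^2 x × (\frac{x}{2}) dx = \frac{4}{3}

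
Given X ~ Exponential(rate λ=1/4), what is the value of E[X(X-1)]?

E[X(X-1)] = E[X² - X] = E[X²] - E[X]
E[X] = 4
E[X²] = Var(X) + (E[X])² = 16 + (4)² = 32
E[X(X-1)] = 32 - 4 = 28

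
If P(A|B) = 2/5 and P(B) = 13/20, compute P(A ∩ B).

By definition, P(A|B) = P(A ∩ B) / P(B)
So P(A ∩ B) = P(A|B) × P(B)
= 2/5 × 13/20
= 13/50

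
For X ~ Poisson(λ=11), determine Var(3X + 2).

For X ~ Poisson(λ=11):
Var(X) = 11
Var(3X + 2) = (3)² × Var(X) = 9 × 11 = 99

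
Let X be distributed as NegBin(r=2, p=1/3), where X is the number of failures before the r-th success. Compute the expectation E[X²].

Using the identity E[X²] = Var(X) + (E[X])²:
E[X] = 4
Var(X) = 12
E[X²] = 12 + (4)²
= 28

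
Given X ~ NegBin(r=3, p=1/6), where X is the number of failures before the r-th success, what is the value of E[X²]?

Using the identity E[X²] = Var(X) + (E[X])²:
E[X] = 15
Var(X) = 90
E[X²] = 90 + (15)²
= 315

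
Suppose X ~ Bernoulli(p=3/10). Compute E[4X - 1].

For X ~ Bernoulli(p=3/10):
E[X] = \frac{3}{10}
E[4X - 1] = 4 × E[X] - 1 = \frac{1}{5}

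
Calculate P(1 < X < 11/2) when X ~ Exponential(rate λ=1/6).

P(1 < X < 11/2) = ∫_{1}^{11/2} f(x) dx
where f(x) = \frac{e^{- \frac{x}{6}}}{6}
= - \frac{1}{e^{\frac{11}{12}}} + e^{- \frac{1}{6}}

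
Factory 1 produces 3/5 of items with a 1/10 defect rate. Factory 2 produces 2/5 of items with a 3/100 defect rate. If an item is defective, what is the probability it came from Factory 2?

Using Bayes' theorem:
P(F1) = 3/5, P(D|F1) = 1/10
P(F2) = 2/5, P(D|F2) = 3/100
P(D) = P(D|F1)P(F1) + P(D|F2)P(F2)
     = \frac{9}{125}
P(F2|D) = P(D|F2)P(F2) / P(D)
= \frac{1}{6}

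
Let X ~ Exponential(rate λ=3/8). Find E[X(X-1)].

E[X(X-1)] = E[X² - X] = E[X²] - E[X]
E[X] = \frac{8}{3}
E[X²] = Var(X) + (E[X])² = \frac{64}{9} + (\frac{8}{3})² = \frac{128}{9}
E[X(X-1)] = \frac{128}{9} - \frac{8}{3} = \frac{104}{9}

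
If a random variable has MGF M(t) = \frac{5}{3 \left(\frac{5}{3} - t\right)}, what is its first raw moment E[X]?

To find E[X], compute M^(1)(0):
M^(1)(t) = \frac{5}{3 \left(\frac{5}{3} - t\right)^{2}}
M^(1)(0) = \frac{3}{5}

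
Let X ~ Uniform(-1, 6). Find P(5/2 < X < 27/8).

P(5/2 < X < 27/8) = ∫_{5/2}^{27/8} f(x) dx
where f(x) = \frac{1}{7}
= \frac{1}{8}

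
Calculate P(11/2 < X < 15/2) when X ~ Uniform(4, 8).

P(11/2 < X < 15/2) = ∫_{11/2}^{15/2} f(x) dx
where f(x) = \frac{1}{4}
= \frac{1}{2}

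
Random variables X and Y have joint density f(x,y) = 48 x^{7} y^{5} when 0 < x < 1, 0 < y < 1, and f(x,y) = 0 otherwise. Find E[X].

E[X] = ∫_0^1 ∫_0^1 x × f(x,y) dy dx
= ∫_0^1 ∫_0^1 x × (48 x^{7} y^{5}) dy dx
= \frac{8}{9}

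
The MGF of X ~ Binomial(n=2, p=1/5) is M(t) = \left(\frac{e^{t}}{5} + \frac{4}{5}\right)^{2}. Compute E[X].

To find E[X], compute M^(1)(0):
M^(1)(t) = \frac{2 \left(\frac{e^{t}}{5} + \frac{4}{5}\right) e^{t}}{5}
M^(1)(0) = \frac{2}{5}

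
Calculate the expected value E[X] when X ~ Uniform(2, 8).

For X ~ Uniform(2, 8), the expected value is:
E[X] = 5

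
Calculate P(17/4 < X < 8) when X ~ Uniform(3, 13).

P(17/4 < X < 8) = ∫_{17/4}^{8} f(x) dx
where f(x) = \frac{1}{10}
= \frac{3}{8}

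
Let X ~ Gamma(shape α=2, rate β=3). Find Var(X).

For X ~ Gamma(shape α=2, rate β=3):
Var(X) = \frac{2}{9}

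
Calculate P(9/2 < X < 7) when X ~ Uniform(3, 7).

P(9/2 < X < 7) = ∫_{9/2}^{7} f(x) dx
where f(x) = \frac{1}{4}
= \frac{5}{8}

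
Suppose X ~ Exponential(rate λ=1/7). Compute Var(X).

For X ~ Exponential(rate λ=1/7):
Var(X) = 49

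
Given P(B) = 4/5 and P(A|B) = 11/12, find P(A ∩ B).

By definition, P(A|B) = P(A ∩ B) / P(B)
So P(A ∩ B) = P(A|B) × P(B)
= 11/12 × 4/5
= 11/15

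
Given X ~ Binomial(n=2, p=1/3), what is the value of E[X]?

For X ~ Binomial(n=2, p=1/3), the expected value is:
E[X] = \frac{2}{3}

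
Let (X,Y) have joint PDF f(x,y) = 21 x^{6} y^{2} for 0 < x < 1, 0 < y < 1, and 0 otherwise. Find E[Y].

E[Y] = ∫_0^1 ∫_0^1 y × f(x,y) dx dy
= \frac{3}{4}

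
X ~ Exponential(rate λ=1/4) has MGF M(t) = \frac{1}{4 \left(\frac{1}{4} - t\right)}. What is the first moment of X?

To find E[X], compute M^(1)(0):
M^(1)(t) = \frac{1}{4 \left(\frac{1}{4} - t\right)^{2}}
M^(1)(0) = 4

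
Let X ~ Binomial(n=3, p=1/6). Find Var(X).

For X ~ Binomial(n=3, p=1/6):
Var(X) = \frac{5}{12}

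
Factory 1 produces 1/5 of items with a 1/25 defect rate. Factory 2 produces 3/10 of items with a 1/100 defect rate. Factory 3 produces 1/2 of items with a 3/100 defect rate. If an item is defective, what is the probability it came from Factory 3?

Using Bayes' theorem:
P(F1) = 1/5, P(D|F1) = 1/25
P(F2) = 3/10, P(D|F2) = 1/100
P(F3) = 1/2, P(D|F3) = 3/100
P(D) = P(D|F1)P(F1) + P(D|F2)P(F2) + P(D|F3)P(F3)
     = \frac{13}{500}
P(F3|D) = P(D|F3)P(F3) / P(D)
= \frac{15}{26}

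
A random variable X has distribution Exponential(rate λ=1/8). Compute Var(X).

For X ~ Exponential(rate λ=1/8):
Var(X) = 64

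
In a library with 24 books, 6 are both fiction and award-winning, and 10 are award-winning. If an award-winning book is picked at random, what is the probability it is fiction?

P(A ∩ B) = 6/24 = 1/4
P(B) = 10/24 = 5/12
P(A|B) = P(A ∩ B) / P(B) = (1/4) / (5/12) = 3/5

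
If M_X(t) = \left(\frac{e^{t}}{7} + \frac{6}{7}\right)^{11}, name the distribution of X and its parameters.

The MGF M(t) = \left(\frac{e^{t}}{7} + \frac{6}{7}\right)^{11} is the standard form for the Binomial distribution.
Comparing with the known MGF formula identifies: Binomial(n=11, p=1/7)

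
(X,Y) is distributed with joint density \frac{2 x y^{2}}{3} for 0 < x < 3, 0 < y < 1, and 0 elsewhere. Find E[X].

f_X(x) = ∫_0^1 \frac{2 x y^{2}}{3} dy = \frac{2 x}{9}
E[X] = ∫_0^3 x × (\frac{2 x}{9}) dx = 2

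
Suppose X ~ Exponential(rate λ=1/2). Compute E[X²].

Using the identity E[X²] = Var(X) + (E[X])²:
E[X] = 2
Var(X) = 4
E[X²] = 4 + (2)²
= 8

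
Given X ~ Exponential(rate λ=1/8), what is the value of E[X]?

For X ~ Exponential(rate λ=1/8), the expected value is:
E[X] = 8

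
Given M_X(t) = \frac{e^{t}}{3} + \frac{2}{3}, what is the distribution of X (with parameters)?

The MGF M(t) = \frac{e^{t}}{3} + \frac{2}{3} is the standard form for the Bernoulli distribution.
Comparing with the known MGF formula identifies: Bernoulli(p=1/3)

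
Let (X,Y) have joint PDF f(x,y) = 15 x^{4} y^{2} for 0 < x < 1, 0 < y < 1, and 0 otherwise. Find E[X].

E[X] = ∫_0^1 ∫_0^1 x × f(x,y) dy dx
= ∫_0^1 ∫_0^1 x × (15 x^{4} y^{2}) dy dx
= \frac{5}{6}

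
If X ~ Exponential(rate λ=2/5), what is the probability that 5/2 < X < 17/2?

P(5/2 < X < 17/2) = ∫_{5/2}^{17/2} f(x) dx
where f(x) = \frac{2 e^{- \frac{2 x}{5}}}{5}
= - \frac{1}{e^{\frac{17}{5}}} + e^{-1}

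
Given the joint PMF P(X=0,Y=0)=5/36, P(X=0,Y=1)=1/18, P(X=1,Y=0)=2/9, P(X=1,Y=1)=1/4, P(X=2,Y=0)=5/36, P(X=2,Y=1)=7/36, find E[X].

First find marginal of X:
P(X=0) = 7/36
P(X=1) = 17/36
P(X=2) = 1/3
E[X] = 0 × 7/36 + 1 × 17/36 + 2 × 1/3 = 41/36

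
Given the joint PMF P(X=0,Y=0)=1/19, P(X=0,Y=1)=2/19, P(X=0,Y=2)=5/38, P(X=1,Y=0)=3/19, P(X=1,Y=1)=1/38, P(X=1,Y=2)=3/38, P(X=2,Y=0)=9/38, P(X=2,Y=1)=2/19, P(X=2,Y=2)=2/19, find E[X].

First find marginal of X:
P(X=0) = 11/38
P(X=1) = 5/19
P(X=2) = 17/38
E[X] = 0 × 11/38 + 1 × 5/19 + 2 × 17/38 = 22/19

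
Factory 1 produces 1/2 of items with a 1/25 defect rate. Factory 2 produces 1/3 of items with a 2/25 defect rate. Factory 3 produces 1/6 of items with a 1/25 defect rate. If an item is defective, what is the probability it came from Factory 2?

Using Bayes' theorem:
P(F1) = 1/2, P(D|F1) = 1/25
P(F2) = 1/3, P(D|F2) = 2/25
P(F3) = 1/6, P(D|F3) = 1/25
P(D) = P(D|F1)P(F1) + P(D|F2)P(F2) + P(D|F3)P(F3)
     = \frac{4}{75}
P(F2|D) = P(D|F2)P(F2) / P(D)
= \frac{1}{2}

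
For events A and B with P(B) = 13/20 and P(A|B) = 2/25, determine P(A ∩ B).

By definition, P(A|B) = P(A ∩ B) / P(B)
So P(A ∩ B) = P(A|B) × P(B)
= 2/25 × 13/20
= 13/250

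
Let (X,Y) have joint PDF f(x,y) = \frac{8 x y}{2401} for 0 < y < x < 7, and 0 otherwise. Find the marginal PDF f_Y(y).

f_Y(y) = ∫_y^7 \frac{8 x y}{2401} dx = \frac{4 y \left(49 - y^{2}\right)}{2401}
for 0 < y < 7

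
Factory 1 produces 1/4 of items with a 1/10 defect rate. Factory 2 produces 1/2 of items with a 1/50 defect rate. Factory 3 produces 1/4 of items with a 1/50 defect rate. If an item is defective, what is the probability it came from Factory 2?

Using Bayes' theorem:
P(F1) = 1/4, P(D|F1) = 1/10
P(F2) = 1/2, P(D|F2) = 1/50
P(F3) = 1/4, P(D|F3) = 1/50
P(D) = P(D|F1)P(F1) + P(D|F2)P(F2) + P(D|F3)P(F3)
     = \frac{1}{25}
P(F2|D) = P(D|F2)P(F2) / P(D)
= \frac{1}{4}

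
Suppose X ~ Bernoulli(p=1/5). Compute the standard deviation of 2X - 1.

For X ~ Bernoulli(p=1/5):
Var(X) = \frac{4}{25}
SD(X) = √(Var(X)) = √(\frac{4}{25}) = \frac{2}{5}
SD(2X - 1) = |2| × SD(X) = 2 × \frac{2}{5} = \frac{4}{5}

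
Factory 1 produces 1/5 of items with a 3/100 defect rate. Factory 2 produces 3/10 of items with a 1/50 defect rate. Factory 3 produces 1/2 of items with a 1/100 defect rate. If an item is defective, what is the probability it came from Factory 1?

Using Bayes' theorem:
P(F1) = 1/5, P(D|F1) = 3/100
P(F2) = 3/10, P(D|F2) = 1/50
P(F3) = 1/2, P(D|F3) = 1/100
P(D) = P(D|F1)P(F1) + P(D|F2)P(F2) + P(D|F3)P(F3)
     = \frac{17}{1000}
P(F1|D) = P(D|F1)P(F1) / P(D)
= \frac{6}{17}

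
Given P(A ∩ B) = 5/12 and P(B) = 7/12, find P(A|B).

P(A|B) = P(A ∩ B) / P(B)
= (5/12) / (7/12)
= 5/7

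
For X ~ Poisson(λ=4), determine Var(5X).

For X ~ Poisson(λ=4):
Var(X) = 4
Var(5X) = (5)² × Var(X) = 25 × 4 = 100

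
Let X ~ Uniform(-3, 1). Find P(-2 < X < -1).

P(-2 < X < -1) = ∫_{-2}^{-1} f(x) dx
where f(x) = \frac{1}{4}
= \frac{1}{4}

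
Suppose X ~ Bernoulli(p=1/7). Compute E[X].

For X ~ Bernoulli(p=1/7), the expected value is:
E[X] = \frac{1}{7}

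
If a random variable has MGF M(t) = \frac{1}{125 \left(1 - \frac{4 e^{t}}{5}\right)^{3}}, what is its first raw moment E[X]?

To find E[X], compute M^(1)(0):
M^(1)(t) = \frac{12 e^{t}}{625 \left(1 - \frac{4 e^{t}}{5}\right)^{4}}
M^(1)(0) = 12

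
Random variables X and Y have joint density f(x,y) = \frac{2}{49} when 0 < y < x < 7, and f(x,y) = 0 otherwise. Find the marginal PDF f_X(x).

f_X(x) = ∫_0^x \frac{2}{49} dy = \frac{2 x}{49}
for 0 < x < 7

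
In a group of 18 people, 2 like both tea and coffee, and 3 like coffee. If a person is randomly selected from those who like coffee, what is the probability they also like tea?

P(A ∩ B) = 2/18 = 1/9
P(B) = 3/18 = 1/6
P(A|B) = P(A ∩ B) / P(B) = (1/9) / (1/6) = 2/3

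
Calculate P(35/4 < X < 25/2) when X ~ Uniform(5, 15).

P(35/4 < X < 25/2) = ∫_{35/4}^{25/2} f(x) dx
where f(x) = \frac{1}{10}
= \frac{3}{8}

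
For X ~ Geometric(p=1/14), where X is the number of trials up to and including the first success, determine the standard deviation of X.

For X ~ Geometric(p=1/14), where X is the number of trials up to and including the first success:
Var(X) = 182
SD(X) = √(Var(X)) = √(182) = \sqrt{182}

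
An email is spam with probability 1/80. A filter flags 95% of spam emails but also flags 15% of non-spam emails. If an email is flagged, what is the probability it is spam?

Let D = the rare event, + = positive/flagged.
P(D) = 1/80
P(+|D) = 95/100 = 19/20
P(+|D') = 15/100 = 3/20
P(+) = P(+|D)P(D) + P(+|D')P(D')
     = \frac{19}{20} × \frac{1}{80} + \frac{3}{20} × \frac{79}{80}
     = \frac{4}{25}
P(D|+) = P(+|D)P(D)/P(+) = \frac{19}{256}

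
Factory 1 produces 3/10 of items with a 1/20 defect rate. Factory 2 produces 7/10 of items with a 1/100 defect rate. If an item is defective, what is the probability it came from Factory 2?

Using Bayes' theorem:
P(F1) = 3/10, P(D|F1) = 1/20
P(F2) = 7/10, P(D|F2) = 1/100
P(D) = P(D|F1)P(F1) + P(D|F2)P(F2)
     = \frac{11}{500}
P(F2|D) = P(D|F2)P(F2) / P(D)
= \frac{7}{22}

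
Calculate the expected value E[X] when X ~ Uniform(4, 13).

For X ~ Uniform(4, 13), the expected value is:
E[X] = \frac{17}{2}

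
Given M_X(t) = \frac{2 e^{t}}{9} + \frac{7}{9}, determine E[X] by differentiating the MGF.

To find E[X], compute M^(1)(0):
M^(1)(t) = \frac{2 e^{t}}{9}
M^(1)(0) = \frac{2}{9}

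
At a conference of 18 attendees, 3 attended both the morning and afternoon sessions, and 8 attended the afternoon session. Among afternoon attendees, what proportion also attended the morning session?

P(A ∩ B) = 3/18 = 1/6
P(B) = 8/18 = 4/9
P(A|B) = P(A ∩ B) / P(B) = (1/6) / (4/9) = 3/8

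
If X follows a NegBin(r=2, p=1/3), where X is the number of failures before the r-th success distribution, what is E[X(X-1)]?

E[X(X-1)] = E[X² - X] = E[X²] - E[X]
E[X] = 4
E[X²] = Var(X) + (E[X])² = 12 + (4)² = 28
E[X(X-1)] = 28 - 4 = 24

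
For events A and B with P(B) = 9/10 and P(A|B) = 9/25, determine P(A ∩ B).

By definition, P(A|B) = P(A ∩ B) / P(B)
So P(A ∩ B) = P(A|B) × P(B)
= 9/25 × 9/10
= 81/250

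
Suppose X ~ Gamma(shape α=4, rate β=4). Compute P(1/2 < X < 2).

P(1/2 < X < 2) = ∫_{1/2}^{2} f(x) dx
where f(x) = \frac{128 x^{3} e^{- 4 x}}{3}
= \frac{-379 + 19 e^{6}}{3 e^{8}}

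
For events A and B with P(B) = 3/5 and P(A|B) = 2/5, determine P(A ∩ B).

By definition, P(A|B) = P(A ∩ B) / P(B)
So P(A ∩ B) = P(A|B) × P(B)
= 2/5 × 3/5
= 6/25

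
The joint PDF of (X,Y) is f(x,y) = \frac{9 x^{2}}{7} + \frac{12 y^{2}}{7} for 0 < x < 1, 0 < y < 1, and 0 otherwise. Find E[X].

E[X] = ∫_0^1 ∫_0^1 x × f(x,y) dy dx
= ∫_0^1 ∫_0^1 x × (\frac{9 x^{2}}{7} + \frac{12 y^{2}}{7}) dy dx
= \frac{17}{28}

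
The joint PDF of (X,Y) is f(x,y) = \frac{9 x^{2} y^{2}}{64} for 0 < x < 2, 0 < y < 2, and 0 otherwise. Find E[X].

f_X(x) = ∫_0^2 \frac{9 x^{2} y^{2}}{64} dy = \frac{3 x^{2}}{8}
E[X] = ∫_0^2 x × (\frac{3 x^{2}}{8}) dx = \frac{3}{2}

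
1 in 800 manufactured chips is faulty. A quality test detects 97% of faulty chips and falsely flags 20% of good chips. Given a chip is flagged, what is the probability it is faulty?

Let D = the rare event, + = positive/flagged.
P(D) = 1/800
P(+|D) = 97/100
P(+|D') = 20/100 = 1/5
P(+) = P(+|D)P(D) + P(+|D')P(D')
     = \frac{97}{100} × \frac{1}{800} + \frac{1}{5} × \frac{799}{800}
     = \frac{16077}{80000}
P(D|+) = P(+|D)P(D)/P(+) = \frac{97}{16077}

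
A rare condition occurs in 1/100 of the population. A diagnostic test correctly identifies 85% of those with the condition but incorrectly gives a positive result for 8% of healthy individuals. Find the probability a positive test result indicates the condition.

Let D = the rare event, + = positive/flagged.
P(D) = 1/100
P(+|D) = 85/100 = 17/20
P(+|D') = 8/100 = 2/25
P(+) = P(+|D)P(D) + P(+|D')P(D')
     = \frac{17}{20} × \frac{1}{100} + \frac{2}{25} × \frac{99}{100}
     = \frac{877}{10000}
P(D|+) = P(+|D)P(D)/P(+) = \frac{85}{877}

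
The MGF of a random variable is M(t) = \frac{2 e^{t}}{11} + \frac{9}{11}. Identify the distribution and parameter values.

The MGF M(t) = \frac{2 e^{t}}{11} + \frac{9}{11} is the standard form for the Bernoulli distribution.
Comparing with the known MGF formula identifies: Bernoulli(p=2/11)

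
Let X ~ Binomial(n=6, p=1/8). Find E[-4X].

For X ~ Binomial(n=6, p=1/8):
E[X] = \frac{3}{4}
E[-4X] = -4 × E[X] + 0 = -3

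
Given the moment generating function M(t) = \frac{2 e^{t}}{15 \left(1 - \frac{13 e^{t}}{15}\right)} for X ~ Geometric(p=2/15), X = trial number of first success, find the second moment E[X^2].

To find E[X^2], compute M^(2)(0):
M^(1)(t) = \frac{2 e^{t}}{15 \left(1 - \frac{13 e^{t}}{15}\right)} + \frac{26 e^{2 t}}{225 \left(1 - \frac{13 e^{t}}{15}\right)^{2}}
M^(2)(t) = \frac{2 e^{t}}{15 \left(1 - \frac{13 e^{t}}{15}\right)} + \frac{26 e^{2 t}}{75 \left(1 - \frac{13 e^{t}}{15}\right)^{2}} + \frac{676 e^{3 t}}{3375 \left(1 - \frac{13 e^{t}}{15}\right)^{3}}
M^(2)(0) = 105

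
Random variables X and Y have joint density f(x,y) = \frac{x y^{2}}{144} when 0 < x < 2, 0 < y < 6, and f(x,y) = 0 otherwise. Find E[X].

f_X(x) = ∫_0^6 \frac{x y^{2}}{144} dy = \frac{x}{2}
E[X] = ∫_0^2 x × (\frac{x}{2}) dx = \frac{4}{3}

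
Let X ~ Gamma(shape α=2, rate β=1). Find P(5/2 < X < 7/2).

P(5/2 < X < 7/2) = ∫_{5/2}^{7/2} f(x) dx
where f(x) = x e^{- x}
= \frac{-9 + 7 e}{2 e^{\frac{7}{2}}}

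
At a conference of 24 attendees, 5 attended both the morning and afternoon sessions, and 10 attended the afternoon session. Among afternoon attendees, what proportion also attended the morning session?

P(A ∩ B) = 5/24
P(B) = 10/24 = 5/12
P(A|B) = P(A ∩ B) / P(B) = (5/24) / (5/12) = 1/2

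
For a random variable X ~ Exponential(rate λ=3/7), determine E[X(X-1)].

E[X(X-1)] = E[X² - X] = E[X²] - E[X]
E[X] = \frac{7}{3}
E[X²] = Var(X) + (E[X])² = \frac{49}{9} + (\frac{7}{3})² = \frac{98}{9}
E[X(X-1)] = \frac{98}{9} - \frac{7}{3} = \frac{77}{9}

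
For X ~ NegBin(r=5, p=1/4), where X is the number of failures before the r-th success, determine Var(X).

For X ~ NegBin(r=5, p=1/4), where X is the number of failures before the r-th success:
Var(X) = 60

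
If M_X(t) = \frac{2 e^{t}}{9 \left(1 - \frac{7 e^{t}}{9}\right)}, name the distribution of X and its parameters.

The MGF M(t) = \frac{2 e^{t}}{9 \left(1 - \frac{7 e^{t}}{9}\right)} is the standard form for the Geometric distribution.
Comparing with the known MGF formula identifies: Geometric(p=2/9), X = trial number of first success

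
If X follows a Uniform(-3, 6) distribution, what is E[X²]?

Using the identity E[X²] = Var(X) + (E[X])²:
E[X] = \frac{3}{2}
Var(X) = \frac{27}{4}
E[X²] = \frac{27}{4} + (\frac{3}{2})²
= 9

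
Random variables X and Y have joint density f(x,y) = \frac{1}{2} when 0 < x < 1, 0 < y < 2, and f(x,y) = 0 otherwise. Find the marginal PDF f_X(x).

f_X(x) = ∫_0^2 f(x,y) dy
= ∫_0^2 \frac{1}{2} dy
= 1 for 0 < x < 1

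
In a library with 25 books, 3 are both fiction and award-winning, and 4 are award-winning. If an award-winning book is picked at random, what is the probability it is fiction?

P(A ∩ B) = 3/25
P(B) = 4/25
P(A|B) = P(A ∩ B) / P(B) = (3/25) / (4/25) = 3/4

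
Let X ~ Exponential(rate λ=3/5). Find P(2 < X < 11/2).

P(2 < X < 11/2) = ∫_{2}^{11/2} f(x) dx
where f(x) = \frac{3 e^{- \frac{3 x}{5}}}{5}
= - \frac{1}{e^{\frac{33}{10}}} + e^{- \frac{6}{5}}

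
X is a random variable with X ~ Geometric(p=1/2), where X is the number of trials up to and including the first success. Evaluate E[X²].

Using the identity E[X²] = Var(X) + (E[X])²:
E[X] = 2
Var(X) = 2
E[X²] = 2 + (2)²
= 6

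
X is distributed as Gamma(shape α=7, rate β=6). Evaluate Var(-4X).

For X ~ Gamma(shape α=7, rate β=6):
Var(X) = \frac{7}{36}
Var(-4X) = (-4)² × Var(X) = 16 × \frac{7}{36} = \frac{28}{9}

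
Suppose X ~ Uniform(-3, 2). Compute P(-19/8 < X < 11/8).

P(-19/8 < X < 11/8) = ∫_{-19/8}^{11/8} f(x) dx
where f(x) = \frac{1}{5}
= \frac{3}{4}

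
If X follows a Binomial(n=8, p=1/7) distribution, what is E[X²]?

Using the identity E[X²] = Var(X) + (E[X])²:
E[X] = \frac{8}{7}
Var(X) = \frac{48}{49}
E[X²] = \frac{48}{49} + (\frac{8}{7})²
= \frac{16}{7}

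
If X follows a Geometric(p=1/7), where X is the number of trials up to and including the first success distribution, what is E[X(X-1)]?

E[X(X-1)] = E[X² - X] = E[X²] - E[X]
E[X] = 7
E[X²] = Var(X) + (E[X])² = 42 + (7)² = 91
E[X(X-1)] = 91 - 7 = 84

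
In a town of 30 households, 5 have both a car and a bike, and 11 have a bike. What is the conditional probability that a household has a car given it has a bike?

P(A ∩ B) = 5/30 = 1/6
P(B) = 11/30
P(A|B) = P(A ∩ B) / P(B) = (1/6) / (11/30) = 5/11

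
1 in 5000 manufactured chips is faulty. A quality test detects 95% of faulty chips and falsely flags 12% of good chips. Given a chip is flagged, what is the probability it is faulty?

Let D = the rare event, + = positive/flagged.
P(D) = 1/5000
P(+|D) = 95/100 = 19/20
P(+|D') = 12/100 = 3/25
P(+) = P(+|D)P(D) + P(+|D')P(D')
     = \frac{19}{20} × \frac{1}{5000} + \frac{3}{25} × \frac{4999}{5000}
     = \frac{60083}{500000}
P(D|+) = P(+|D)P(D)/P(+) = \frac{95}{60083}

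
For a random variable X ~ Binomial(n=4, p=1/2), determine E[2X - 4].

For X ~ Binomial(n=4, p=1/2):
E[X] = 2
E[2X - 4] = 2 × E[X] - 4 = 0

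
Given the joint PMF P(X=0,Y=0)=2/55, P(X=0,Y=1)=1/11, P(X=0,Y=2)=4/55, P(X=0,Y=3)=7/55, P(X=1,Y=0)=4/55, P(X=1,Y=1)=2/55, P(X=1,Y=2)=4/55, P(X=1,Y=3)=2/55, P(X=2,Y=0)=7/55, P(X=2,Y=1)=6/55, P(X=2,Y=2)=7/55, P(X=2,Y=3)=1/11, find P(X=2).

P(X=2) = P(X=2,Y=0) + P(X=2,Y=1) + P(X=2,Y=2) + P(X=2,Y=3)
= 7/55 + 6/55 + 7/55 + 1/11
= 5/11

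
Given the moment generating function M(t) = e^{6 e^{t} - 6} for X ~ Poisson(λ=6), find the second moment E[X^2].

To find E[X^2], compute M^(2)(0):
M^(1)(t) = 6 e^{t} e^{6 e^{t} - 6}
M^(2)(t) = 36 e^{2 t} e^{6 e^{t} - 6} + 6 e^{t} e^{6 e^{t} - 6}
M^(2)(0) = 42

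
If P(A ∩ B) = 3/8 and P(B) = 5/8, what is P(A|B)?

P(A|B) = P(A ∩ B) / P(B)
= (3/8) / (5/8)
= 3/5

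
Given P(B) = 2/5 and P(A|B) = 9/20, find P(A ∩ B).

By definition, P(A|B) = P(A ∩ B) / P(B)
So P(A ∩ B) = P(A|B) × P(B)
= 9/20 × 2/5
= 9/50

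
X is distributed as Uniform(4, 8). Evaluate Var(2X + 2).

For X ~ Uniform(4, 8):
Var(X) = \frac{4}{3}
Var(2X + 2) = (2)² × Var(X) = 4 × \frac{4}{3} = \frac{16}{3}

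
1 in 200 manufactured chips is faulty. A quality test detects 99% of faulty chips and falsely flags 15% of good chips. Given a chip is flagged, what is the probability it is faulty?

Let D = the rare event, + = positive/flagged.
P(D) = 1/200
P(+|D) = 99/100
P(+|D') = 15/100 = 3/20
P(+) = P(+|D)P(D) + P(+|D')P(D')
     = \frac{99}{100} × \frac{1}{200} + \frac{3}{20} × \frac{199}{200}
     = \frac{771}{5000}
P(D|+) = P(+|D)P(D)/P(+) = \frac{33}{1028}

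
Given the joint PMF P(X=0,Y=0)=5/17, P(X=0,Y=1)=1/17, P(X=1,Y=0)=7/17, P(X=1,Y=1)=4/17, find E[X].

First find marginal of X:
P(X=0) = 6/17
P(X=1) = 11/17
E[X] = 0 × 6/17 + 1 × 11/17 = 11/17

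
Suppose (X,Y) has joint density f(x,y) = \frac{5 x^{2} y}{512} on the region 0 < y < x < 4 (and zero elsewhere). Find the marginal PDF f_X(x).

f_X(x) = ∫_0^x \frac{5 x^{2} y}{512} dy = \frac{5 x^{4}}{1024}
for 0 < x < 4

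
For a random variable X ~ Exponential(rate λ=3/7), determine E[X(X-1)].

E[X(X-1)] = E[X² - X] = E[X²] - E[X]
E[X] = \frac{7}{3}
E[X²] = Var(X) + (E[X])² = \frac{49}{9} + (\frac{7}{3})² = \frac{98}{9}
E[X(X-1)] = \frac{98}{9} - \frac{7}{3} = \frac{77}{9}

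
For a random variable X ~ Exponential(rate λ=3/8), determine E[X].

For X ~ Exponential(rate λ=3/8), the expected value is:
E[X] = \frac{8}{3}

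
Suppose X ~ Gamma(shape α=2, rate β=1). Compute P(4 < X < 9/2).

P(4 < X < 9/2) = ∫_{4}^{9/2} f(x) dx
where f(x) = x e^{- x}
= - \frac{11}{2 e^{\frac{9}{2}}} + \frac{5}{e^{4}}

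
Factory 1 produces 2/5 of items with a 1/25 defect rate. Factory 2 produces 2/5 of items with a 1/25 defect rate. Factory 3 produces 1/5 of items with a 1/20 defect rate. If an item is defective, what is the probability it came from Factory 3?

Using Bayes' theorem:
P(F1) = 2/5, P(D|F1) = 1/25
P(F2) = 2/5, P(D|F2) = 1/25
P(F3) = 1/5, P(D|F3) = 1/20
P(D) = P(D|F1)P(F1) + P(D|F2)P(F2) + P(D|F3)P(F3)
     = \frac{21}{500}
P(F3|D) = P(D|F3)P(F3) / P(D)
= \frac{5}{21}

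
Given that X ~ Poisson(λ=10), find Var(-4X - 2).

For X ~ Poisson(λ=10):
Var(X) = 10
Var(-4X - 2) = (-4)² × Var(X) = 16 × 10 = 160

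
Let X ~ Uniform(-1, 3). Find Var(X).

For X ~ Uniform(-1, 3):
Var(X) = \frac{4}{3}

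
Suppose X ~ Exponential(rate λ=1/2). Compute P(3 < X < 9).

P(3 < X < 9) = ∫_{3}^{9} f(x) dx
where f(x) = \frac{e^{- \frac{x}{2}}}{2}
= - \frac{1 - e^{3}}{e^{\frac{9}{2}}}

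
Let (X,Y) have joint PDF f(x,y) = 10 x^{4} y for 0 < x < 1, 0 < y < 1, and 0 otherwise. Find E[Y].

E[Y] = ∫_0^1 ∫_0^1 y × f(x,y) dx dy
= \frac{2}{3}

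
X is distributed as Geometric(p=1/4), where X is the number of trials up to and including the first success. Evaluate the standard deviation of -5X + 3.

For X ~ Geometric(p=1/4), where X is the number of trials up to and including the first success:
Var(X) = 12
SD(X) = √(Var(X)) = √(12) = 2 \sqrt{3}
SD(-5X + 3) = |-5| × SD(X) = 5 × 2 \sqrt{3} = 10 \sqrt{3}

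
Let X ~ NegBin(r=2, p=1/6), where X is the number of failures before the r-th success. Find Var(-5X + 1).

For X ~ NegBin(r=2, p=1/6), where X is the number of failures before the r-th success:
Var(X) = 60
Var(-5X + 1) = (-5)² × Var(X) = 25 × 60 = 1500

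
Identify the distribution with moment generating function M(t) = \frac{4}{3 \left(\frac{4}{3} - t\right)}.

The MGF M(t) = \frac{4}{3 \left(\frac{4}{3} - t\right)} is the standard form for the Exponential distribution.
Comparing with the known MGF formula identifies: Exponential(rate λ=4/3)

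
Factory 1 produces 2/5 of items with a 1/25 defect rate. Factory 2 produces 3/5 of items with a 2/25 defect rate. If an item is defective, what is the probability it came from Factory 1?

Using Bayes' theorem:
P(F1) = 2/5, P(D|F1) = 1/25
P(F2) = 3/5, P(D|F2) = 2/25
P(D) = P(D|F1)P(F1) + P(D|F2)P(F2)
     = \frac{8}{125}
P(F1|D) = P(D|F1)P(F1) / P(D)
= \frac{1}{4}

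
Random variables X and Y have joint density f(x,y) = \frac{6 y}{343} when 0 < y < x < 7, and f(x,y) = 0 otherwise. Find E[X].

f_X(x) = ∫_0^x \frac{6 y}{343} dy = \frac{3 x^{2}}{343}
E[X] = ∫_0^7 x × (\frac{3 x^{2}}{343}) dx = \frac{21}{4}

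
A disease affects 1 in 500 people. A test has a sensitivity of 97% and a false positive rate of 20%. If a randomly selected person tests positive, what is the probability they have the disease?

Let D = the rare event, + = positive/flagged.
P(D) = 1/500
P(+|D) = 97/100
P(+|D') = 20/100 = 1/5
P(+) = P(+|D)P(D) + P(+|D')P(D')
     = \frac{97}{100} × \frac{1}{500} + \frac{1}{5} × \frac{499}{500}
     = \frac{10077}{50000}
P(D|+) = P(+|D)P(D)/P(+) = \frac{97}{10077}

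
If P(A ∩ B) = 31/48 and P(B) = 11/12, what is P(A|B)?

P(A|B) = P(A ∩ B) / P(B)
= (31/48) / (11/12)
= 31/44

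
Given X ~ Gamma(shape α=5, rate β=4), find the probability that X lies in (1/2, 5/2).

P(1/2 < X < 5/2) = ∫_{1/2}^{5/2} f(x) dx
where f(x) = \frac{128 x^{4} e^{- 4 x}}{3}
= \frac{-1933 + 21 e^{8}}{3 e^{10}}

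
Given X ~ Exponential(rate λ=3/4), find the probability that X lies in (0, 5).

P(0 < X < 5) = ∫_{0}^{5} f(x) dx
where f(x) = \frac{3 e^{- \frac{3 x}{4}}}{4}
= 1 - e^{- \frac{15}{4}}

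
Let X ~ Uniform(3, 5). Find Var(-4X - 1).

For X ~ Uniform(3, 5):
Var(X) = \frac{1}{3}
Var(-4X - 1) = (-4)² × Var(X) = 16 × \frac{1}{3} = \frac{16}{3}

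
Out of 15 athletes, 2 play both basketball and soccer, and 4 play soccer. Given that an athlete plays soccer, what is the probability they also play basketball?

P(A ∩ B) = 2/15
P(B) = 4/15
P(A|B) = P(A ∩ B) / P(B) = (2/15) / (4/15) = 1/2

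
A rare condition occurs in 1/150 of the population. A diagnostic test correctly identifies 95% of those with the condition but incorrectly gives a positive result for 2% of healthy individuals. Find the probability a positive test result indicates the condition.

Let D = the rare event, + = positive/flagged.
P(D) = 1/150
P(+|D) = 95/100 = 19/20
P(+|D') = 2/100 = 1/50
P(+) = P(+|D)P(D) + P(+|D')P(D')
     = \frac{19}{20} × \frac{1}{150} + \frac{1}{50} × \frac{149}{150}
     = \frac{131}{5000}
P(D|+) = P(+|D)P(D)/P(+) = \frac{95}{393}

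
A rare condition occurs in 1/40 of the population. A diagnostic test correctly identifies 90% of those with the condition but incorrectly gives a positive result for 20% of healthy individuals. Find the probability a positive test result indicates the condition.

Let D = the rare event, + = positive/flagged.
P(D) = 1/40
P(+|D) = 90/100 = 9/10
P(+|D') = 20/100 = 1/5
P(+) = P(+|D)P(D) + P(+|D')P(D')
     = \frac{9}{10} × \frac{1}{40} + \frac{1}{5} × \frac{39}{40}
     = \frac{87}{400}
P(D|+) = P(+|D)P(D)/P(+) = \frac{3}{29}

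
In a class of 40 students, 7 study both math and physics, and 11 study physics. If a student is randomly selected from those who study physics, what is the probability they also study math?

P(A ∩ B) = 7/40
P(B) = 11/40
P(A|B) = P(A ∩ B) / P(B) = (7/40) / (11/40) = 7/11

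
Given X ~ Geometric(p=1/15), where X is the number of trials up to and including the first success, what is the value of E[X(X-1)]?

E[X(X-1)] = E[X² - X] = E[X²] - E[X]
E[X] = 15
E[X²] = Var(X) + (E[X])² = 210 + (15)² = 435
E[X(X-1)] = 435 - 15 = 420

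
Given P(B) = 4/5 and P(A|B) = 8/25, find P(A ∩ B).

By definition, P(A|B) = P(A ∩ B) / P(B)
So P(A ∩ B) = P(A|B) × P(B)
= 8/25 × 4/5
= 32/125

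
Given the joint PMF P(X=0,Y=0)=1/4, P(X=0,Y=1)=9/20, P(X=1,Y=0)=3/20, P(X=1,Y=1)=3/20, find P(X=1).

P(X=1) = P(X=1,Y=0) + P(X=1,Y=1)
= 3/20 + 3/20
= 3/10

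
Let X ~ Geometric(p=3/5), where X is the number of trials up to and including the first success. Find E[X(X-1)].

E[X(X-1)] = E[X² - X] = E[X²] - E[X]
E[X] = \frac{5}{3}
E[X²] = Var(X) + (E[X])² = \frac{10}{9} + (\frac{5}{3})² = \frac{35}{9}
E[X(X-1)] = \frac{35}{9} - \frac{5}{3} = \frac{20}{9}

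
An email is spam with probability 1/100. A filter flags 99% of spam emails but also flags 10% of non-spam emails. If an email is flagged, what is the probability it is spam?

Let D = the rare event, + = positive/flagged.
P(D) = 1/100
P(+|D) = 99/100
P(+|D') = 10/100 = 1/10
P(+) = P(+|D)P(D) + P(+|D')P(D')
     = \frac{99}{100} × \frac{1}{100} + \frac{1}{10} × \frac{99}{100}
     = \frac{1089}{10000}
P(D|+) = P(+|D)P(D)/P(+) = \frac{1}{11}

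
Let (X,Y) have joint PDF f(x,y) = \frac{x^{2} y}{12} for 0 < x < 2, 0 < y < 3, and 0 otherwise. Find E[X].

f_X(x) = ∫_0^3 \frac{x^{2} y}{12} dy = \frac{3 x^{2}}{8}
E[X] = ∫_0^2 x × (\frac{3 x^{2}}{8}) dx = \frac{3}{2}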